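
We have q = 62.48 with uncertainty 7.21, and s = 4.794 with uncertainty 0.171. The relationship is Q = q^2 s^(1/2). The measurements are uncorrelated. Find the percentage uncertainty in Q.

23.1%

Relative error in a monomial: (δQ/Q)² = Σ (nᵢ · δxᵢ/xᵢ)².
  (2·δq/q)² = (2×0.115)² = 0.0533;  (½·δs/s)² = (0.5×0.0357)² = 0.000318
δQ/Q = √(0.0536) = 0.231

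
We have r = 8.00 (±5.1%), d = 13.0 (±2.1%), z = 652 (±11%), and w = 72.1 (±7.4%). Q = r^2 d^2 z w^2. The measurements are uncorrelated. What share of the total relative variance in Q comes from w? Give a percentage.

(δQ/Q)² = (2·δr/r)² + (2·δd/d)² + (1·δz/z)² + (2·δw/w)²
  r term: (2×0.0510)² = 0.0104
  d term: (2×0.0210)² = 0.00176
  z term: (1×0.110)² = 0.0121
  w term: (2×0.0740)² = 0.0219
Total = 0.0462. Share from w = 0.0219/0.0462 = 0.474.

47.4%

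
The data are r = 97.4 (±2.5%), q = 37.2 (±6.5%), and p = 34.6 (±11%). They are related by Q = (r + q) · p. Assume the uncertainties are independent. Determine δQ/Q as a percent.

11.3%

Let u = r + q = 135. δu = √(δr² + δq²) = √(5.93 + 5.85) = 3.43, so δu/u = 0.0255.
Q is then a monomial in u, p:
δQ/Q = √((δu/u)² + (1·δp/p)²) = √(0.000650 + 0.0121) = 0.113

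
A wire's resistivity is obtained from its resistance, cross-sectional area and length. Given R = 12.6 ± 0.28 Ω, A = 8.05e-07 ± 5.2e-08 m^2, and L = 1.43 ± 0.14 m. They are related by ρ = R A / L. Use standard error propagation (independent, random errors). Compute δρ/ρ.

0.119

Relative error in a monomial: (δρ/ρ)² = Σ (nᵢ · δxᵢ/xᵢ)².
  (1·δR/R)² = (1×0.0222)² = 0.000494;  (1·δA/A)² = (1×0.0646)² = 0.00417;  (-1·δL/L)² = (-1×0.0979)² = 0.00958
δρ/ρ = √(0.0143) = 0.119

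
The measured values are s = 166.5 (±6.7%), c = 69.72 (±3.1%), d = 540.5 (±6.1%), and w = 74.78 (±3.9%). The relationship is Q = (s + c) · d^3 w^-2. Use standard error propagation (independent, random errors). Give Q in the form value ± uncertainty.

(6.670 ± 1.37) × 10^6

Let u = s + c = 236.2. δu = √(δs² + δc²) = √(124 + 4.67) = 11.4, so δu/u = 0.0481.
Q is then a monomial in u, d, w:
δQ/Q = √((δu/u)² + (3·δd/d)² + (-2·δw/w)²) = √(0.00231 + 0.0335 + 0.00608) = 0.205
Q = 6.67e+06, so δQ = 0.205 × 6.67e+06 = 1.37e+06.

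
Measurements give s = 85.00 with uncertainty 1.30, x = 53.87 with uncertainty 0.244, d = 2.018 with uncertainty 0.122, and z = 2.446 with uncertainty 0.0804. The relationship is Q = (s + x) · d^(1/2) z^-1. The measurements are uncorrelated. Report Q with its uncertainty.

80.65 ± 3.68

Let u = s + x = 138.9. δu = √(δs² + δx²) = √(1.69 + 0.0595) = 1.32, so δu/u = 0.00952.
Q is then a monomial in u, d, z:
δQ/Q = √((δu/u)² + (½·δd/d)² + (-1·δz/z)²) = √(9.07e-05 + 0.000914 + 0.00108) = 0.0457
Q = 80.65, so δQ = 0.0457 × 80.65 = 3.68.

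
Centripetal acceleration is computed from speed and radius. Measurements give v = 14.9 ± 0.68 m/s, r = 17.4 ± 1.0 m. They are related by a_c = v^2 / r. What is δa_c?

Each factor contributes (exponent × relative error)² to (δa_c/a_c)²:
  (2·δv/v)² = (2×0.0456)² = 0.00833;  (-1·δr/r)² = (-1×0.0575)² = 0.00330
δa_c/a_c = √(0.0116) = 0.108
a_c = 12.8 m/s^2, so δa_c = 0.108 × 12.8 = 1.38 m/s^2.

1.38 m/s^2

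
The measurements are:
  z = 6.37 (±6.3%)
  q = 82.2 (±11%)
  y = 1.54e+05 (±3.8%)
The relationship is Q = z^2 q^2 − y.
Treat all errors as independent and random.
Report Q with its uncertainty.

(1.20 ± 0.698) × 10^5

Let p = z^2·q^2 = 2.74e+05. δp/p = √((2·δz/z)² + (2·δq/q)²) = √(0.0159 + 0.0484) = 0.254, so δp = 69500.
Q = p − y: δQ = √(δp² + δy²) = √(4.83e+09 + 3.42e+07) = 69800
Q = 1.2e+05.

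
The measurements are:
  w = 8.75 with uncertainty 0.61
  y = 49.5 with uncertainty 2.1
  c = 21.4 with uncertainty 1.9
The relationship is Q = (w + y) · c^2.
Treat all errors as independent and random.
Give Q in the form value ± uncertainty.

Let u = w + y = 58.2. δu = √(δw² + δy²) = √(0.372 + 4.41) = 2.19, so δu/u = 0.0375.
Q is then a monomial in u, c:
δQ/Q = √((δu/u)² + (2·δc/c)²) = √(0.00141 + 0.0315) = 0.181
Q = 26700, so δQ = 0.181 × 26700 = 4840.

26700 ± 4840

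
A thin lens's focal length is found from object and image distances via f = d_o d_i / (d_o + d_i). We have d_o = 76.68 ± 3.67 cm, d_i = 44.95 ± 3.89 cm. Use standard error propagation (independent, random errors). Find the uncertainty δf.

∂f/∂d_o = (d_i/(d_o+d_i))² = 0.137;  ∂f/∂d_i = (d_o/(d_o+d_i))² = 0.397
δf = √((∂f/∂d_o · δd_o)² + (∂f/∂d_i · δd_i)²) = √(0.251 + 2.39) = 1.63 cm

1.63 cm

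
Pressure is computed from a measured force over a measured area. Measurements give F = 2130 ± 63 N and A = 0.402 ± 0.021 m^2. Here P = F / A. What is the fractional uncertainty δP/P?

Since P is a product/quotient, work with relative uncertainties:
  (1·δF/F)² = (1×0.0296)² = 0.000875;  (-1·δA/A)² = (-1×0.0522)² = 0.00273
δP/P = √(0.00360) = 0.0600

0.0600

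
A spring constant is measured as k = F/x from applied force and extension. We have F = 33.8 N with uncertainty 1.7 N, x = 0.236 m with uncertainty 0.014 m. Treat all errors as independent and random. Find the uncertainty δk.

11.1 N/m

Since k is a product/quotient, work with relative uncertainties:
  (1·δF/F)² = (1×0.0503)² = 0.00253;  (-1·δx/x)² = (-1×0.0593)² = 0.00352
δk/k = √(0.00605) = 0.0778
k = 143 N/m, so δk = 0.0778 × 143 = 11.1 N/m.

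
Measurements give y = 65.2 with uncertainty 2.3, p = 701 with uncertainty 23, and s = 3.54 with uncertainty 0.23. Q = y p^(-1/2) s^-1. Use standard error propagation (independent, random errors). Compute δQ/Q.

For a monomial Q ∝ y, p^(-1/2), s^-1, fractional errors add in quadrature:
  (1·δy/y)² = (1×0.0353)² = 0.00124;  (−½·δp/p)² = (-0.5×0.0328)² = 0.000269;  (-1·δs/s)² = (-1×0.0650)² = 0.00422
δQ/Q = √(0.00573) = 0.0757

0.0757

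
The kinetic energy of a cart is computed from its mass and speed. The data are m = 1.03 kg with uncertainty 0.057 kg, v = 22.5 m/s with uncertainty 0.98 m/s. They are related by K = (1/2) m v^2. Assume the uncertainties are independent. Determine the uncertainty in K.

26.9 J

For a monomial K ∝ m, v^2, fractional errors add in quadrature:
  (1·δm/m)² = (1×0.0553)² = 0.00306;  (2·δv/v)² = (2×0.0436)² = 0.00759
δK/K = √(0.0107) = 0.103
K = 261 J, so δK = 0.103 × 261 = 26.9 J.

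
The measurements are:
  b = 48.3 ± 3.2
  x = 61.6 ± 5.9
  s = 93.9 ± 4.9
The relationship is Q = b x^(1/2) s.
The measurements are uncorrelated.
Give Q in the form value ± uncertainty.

35600 ± 3450

Relative error in a monomial: (δQ/Q)² = Σ (nᵢ · δxᵢ/xᵢ)².
  (1·δb/b)² = (1×0.0663)² = 0.00439;  (½·δx/x)² = (0.5×0.0958)² = 0.00229;  (1·δs/s)² = (1×0.0522)² = 0.00272
δQ/Q = √(0.00941) = 0.0970
Q = 35600, so δQ = 0.0970 × 35600 = 3450.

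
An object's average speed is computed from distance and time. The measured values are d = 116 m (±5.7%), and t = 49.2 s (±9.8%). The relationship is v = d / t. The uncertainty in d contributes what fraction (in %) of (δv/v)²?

(δv/v)² = (1·δd/d)² + (-1·δt/t)²
  d term: (1×0.0570)² = 0.00325
  t term: (-1×0.0980)² = 0.00960
Total = 0.0129. Share from d = 0.00325/0.0129 = 0.253.

25.3%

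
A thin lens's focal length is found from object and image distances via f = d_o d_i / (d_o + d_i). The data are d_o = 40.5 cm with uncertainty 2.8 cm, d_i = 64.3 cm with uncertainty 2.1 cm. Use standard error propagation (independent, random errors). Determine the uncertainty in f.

1.10 cm

∂f/∂d_o = (d_i/(d_o+d_i))² = 0.376;  ∂f/∂d_i = (d_o/(d_o+d_i))² = 0.149
δf = √((∂f/∂d_o · δd_o)² + (∂f/∂d_i · δd_i)²) = √(1.11 + 0.0984) = 1.10 cm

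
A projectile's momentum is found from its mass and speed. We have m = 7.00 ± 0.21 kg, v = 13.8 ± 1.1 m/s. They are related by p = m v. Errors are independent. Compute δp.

Since p is a product/quotient, work with relative uncertainties:
  (1·δm/m)² = (1×0.0300)² = 0.000900;  (1·δv/v)² = (1×0.0797)² = 0.00635
δp/p = √(0.00725) = 0.0852
p = 96.6 kg·m/s, so δp = 0.0852 × 96.6 = 8.23 kg·m/s.

8.23 kg·m/s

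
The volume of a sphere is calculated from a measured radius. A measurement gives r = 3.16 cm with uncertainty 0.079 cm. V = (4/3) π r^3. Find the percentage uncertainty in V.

7.50%

V is a product of powers, so relative uncertainties combine in quadrature:
  (3·δr/r)² = (3×0.0250)² = 0.00562
δV/V = √(0.00562) = 0.0750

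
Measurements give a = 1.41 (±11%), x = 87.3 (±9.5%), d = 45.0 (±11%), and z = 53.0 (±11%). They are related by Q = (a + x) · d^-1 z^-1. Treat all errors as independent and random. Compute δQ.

0.00675

Let u = a + x = 88.7. δu = √(δa² + δx²) = √(0.0241 + 68.8) = 8.29, so δu/u = 0.0935.
Q is then a monomial in u, d, z:
δQ/Q = √((δu/u)² + (-1·δd/d)² + (-1·δz/z)²) = √(0.00874 + 0.0121 + 0.0121) = 0.182
Q = 0.0372, so δQ = 0.182 × 0.0372 = 0.00675.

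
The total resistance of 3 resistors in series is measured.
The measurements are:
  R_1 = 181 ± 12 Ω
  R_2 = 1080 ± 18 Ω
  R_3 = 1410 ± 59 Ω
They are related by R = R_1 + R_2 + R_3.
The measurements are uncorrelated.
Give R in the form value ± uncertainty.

Each term contributes (cᵢ δxᵢ)² to (δR)²:
  (δR_1)² = 144;  (δR_2)² = 324;  (δR_3)² = 3480
δR = √(3950) = 62.8 Ω
R = 2670 Ω.

2670 ± 62.8 Ω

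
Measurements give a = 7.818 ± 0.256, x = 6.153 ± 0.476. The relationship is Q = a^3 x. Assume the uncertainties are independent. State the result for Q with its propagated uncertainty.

2940 ± 368

Each factor contributes (exponent × relative error)² to (δQ/Q)²:
  (3·δa/a)² = (3×0.0327)² = 0.00965;  (1·δx/x)² = (1×0.0774)² = 0.00598
δQ/Q = √(0.0156) = 0.125
Q = 2940, so δQ = 0.125 × 2940 = 368.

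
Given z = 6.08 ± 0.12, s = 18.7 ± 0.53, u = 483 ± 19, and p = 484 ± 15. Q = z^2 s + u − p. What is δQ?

41.4

Let w = z^2·s = 691. δw/w = √((2·δz/z)² + (1·δs/s)²) = √(0.00156 + 0.000803) = 0.0486, so δw = 33.6.
Q = w + u − p: δQ = √(δw² + δu² + δp²) = √(1130 + 361 + 225) = 41.4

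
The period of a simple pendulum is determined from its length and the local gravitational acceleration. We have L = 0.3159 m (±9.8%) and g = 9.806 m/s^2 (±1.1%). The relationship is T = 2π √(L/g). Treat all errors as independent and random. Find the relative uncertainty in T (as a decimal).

Relative error in a monomial: (δT/T)² = Σ (nᵢ · δxᵢ/xᵢ)².
  (½·δL/L)² = (0.5×0.0980)² = 0.00240;  (−½·δg/g)² = (-0.5×0.0110)² = 3.03e-05
δT/T = √(0.00243) = 0.0493

0.0493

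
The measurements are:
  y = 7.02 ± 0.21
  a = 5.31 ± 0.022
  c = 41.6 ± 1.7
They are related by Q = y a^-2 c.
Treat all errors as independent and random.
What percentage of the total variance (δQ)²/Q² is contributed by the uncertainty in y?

(δQ/Q)² = (1·δy/y)² + (-2·δa/a)² + (1·δc/c)²
  y term: (1×0.0299)² = 0.000895
  a term: (-2×0.00414)² = 6.87e-05
  c term: (1×0.0409)² = 0.00167
Total = 0.00263. Share from y = 0.000895/0.00263 = 0.340.

34.0%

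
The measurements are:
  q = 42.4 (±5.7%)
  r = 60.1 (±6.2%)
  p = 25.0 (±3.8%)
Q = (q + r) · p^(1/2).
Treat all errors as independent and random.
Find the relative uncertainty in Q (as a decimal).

Let u = q + r = 102. δu = √(δq² + δr²) = √(5.84 + 13.9) = 4.44, so δu/u = 0.0433.
Q is then a monomial in u, p:
δQ/Q = √((δu/u)² + (½·δp/p)²) = √(0.00188 + 0.000361) = 0.0473

0.0473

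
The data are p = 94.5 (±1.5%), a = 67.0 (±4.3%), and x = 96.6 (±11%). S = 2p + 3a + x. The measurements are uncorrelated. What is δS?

Sums and differences: (δS)² = Σ (cᵢ δxᵢ)².
  (2·δp)² = 8.04;  (3·δa)² = 74.7;  (δx)² = 113
δS = √(196) = 14.0

14.0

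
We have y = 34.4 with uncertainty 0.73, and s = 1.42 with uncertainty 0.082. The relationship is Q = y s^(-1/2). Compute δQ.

1.03

Products/powers → add relative errors in quadrature, weighted by exponent:
  (1·δy/y)² = (1×0.0212)² = 0.000450;  (−½·δs/s)² = (-0.5×0.0577)² = 0.000834
δQ/Q = √(0.00128) = 0.0358
Q = 28.9, so δQ = 0.0358 × 28.9 = 1.03.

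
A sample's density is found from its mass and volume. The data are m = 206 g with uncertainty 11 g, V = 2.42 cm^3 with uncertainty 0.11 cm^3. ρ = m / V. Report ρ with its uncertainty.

For a monomial ρ ∝ m, V^-1, fractional errors add in quadrature:
  (1·δm/m)² = (1×0.0534)² = 0.00285;  (-1·δV/V)² = (-1×0.0455)² = 0.00207
δρ/ρ = √(0.00492) = 0.0701
ρ = 85.1 g/cm^3, so δρ = 0.0701 × 85.1 = 5.97 g/cm^3.

85.1 ± 5.97 g/cm^3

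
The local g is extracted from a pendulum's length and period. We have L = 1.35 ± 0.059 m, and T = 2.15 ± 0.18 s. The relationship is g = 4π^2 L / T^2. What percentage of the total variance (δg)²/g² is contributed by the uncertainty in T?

93.6%

(δg/g)² = (1·δL/L)² + (-2·δT/T)²
  L term: (1×0.0437)² = 0.00191
  T term: (-2×0.0837)² = 0.0280
Total = 0.0299. Share from T = 0.0280/0.0299 = 0.936.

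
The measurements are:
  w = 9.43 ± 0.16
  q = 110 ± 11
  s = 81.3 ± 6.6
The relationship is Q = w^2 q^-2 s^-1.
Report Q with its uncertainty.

(9.04 ± 1.98) × 10^-5

Each factor contributes (exponent × relative error)² to (δQ/Q)²:
  (2·δw/w)² = (2×0.0170)² = 0.00115;  (-2·δq/q)² = (-2×0.100)² = 0.0400;  (-1·δs/s)² = (-1×0.0812)² = 0.00659
δQ/Q = √(0.0477) = 0.218
Q = 9.04e-05, so δQ = 0.218 × 9.04e-05 = 1.98e-05.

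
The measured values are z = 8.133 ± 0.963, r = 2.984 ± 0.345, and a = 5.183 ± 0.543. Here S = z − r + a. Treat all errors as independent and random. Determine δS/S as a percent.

11.2%

S is a linear combination, so absolute uncertainties add in quadrature:
  (δz)² = 0.927;  (δr)² = 0.119;  (δa)² = 0.295
δS = √(1.34) = 1.16
S = 10.33, so δS/S = 1.16/10.33 = 0.112.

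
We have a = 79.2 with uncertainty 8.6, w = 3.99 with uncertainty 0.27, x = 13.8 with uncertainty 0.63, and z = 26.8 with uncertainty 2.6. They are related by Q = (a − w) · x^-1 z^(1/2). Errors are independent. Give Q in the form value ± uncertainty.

Let u = a − w = 75.2. δu = √(δa² + δw²) = √(74.0 + 0.0729) = 8.60, so δu/u = 0.114.
Q is then a monomial in u, x, z:
δQ/Q = √((δu/u)² + (-1·δx/x)² + (½·δz/z)²) = √(0.0131 + 0.00208 + 0.00235) = 0.132
Q = 28.2, so δQ = 0.132 × 28.2 = 3.74.

28.2 ± 3.74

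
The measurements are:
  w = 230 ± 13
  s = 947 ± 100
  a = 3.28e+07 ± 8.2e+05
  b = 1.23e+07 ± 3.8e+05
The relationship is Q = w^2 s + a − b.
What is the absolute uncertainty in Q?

7.8e+06

Let p = w^2·s = 5.01e+07. δp/p = √((2·δw/w)² + (1·δs/s)²) = √(0.0128 + 0.0112) = 0.155, so δp = 7.75e+06.
Q = p + a − b: δQ = √(δp² + δa² + δb²) = √(6.01e+13 + 6.72e+11 + 1.44e+11) = 7.8e+06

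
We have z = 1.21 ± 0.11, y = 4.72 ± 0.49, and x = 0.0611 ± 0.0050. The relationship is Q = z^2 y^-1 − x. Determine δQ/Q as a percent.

Let p = z^2·y^-1 = 0.310. δp/p = √((2·δz/z)² + (-1·δy/y)²) = √(0.0331 + 0.0108) = 0.209, so δp = 0.0649.
Q = p − x: δQ = √(δp² + δx²) = √(0.00422 + 2.5e-05) = 0.0651
Q = 0.249, so δQ/Q = 0.0651/0.249 = 0.261.

26.1%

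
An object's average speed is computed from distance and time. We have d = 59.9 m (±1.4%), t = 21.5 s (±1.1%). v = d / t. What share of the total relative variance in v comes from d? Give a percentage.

(δv/v)² = (1·δd/d)² + (-1·δt/t)²
  d term: (1×0.0140)² = 0.000196
  t term: (-1×0.0110)² = 0.000121
Total = 0.000317. Share from d = 0.000196/0.000317 = 0.618.

61.8%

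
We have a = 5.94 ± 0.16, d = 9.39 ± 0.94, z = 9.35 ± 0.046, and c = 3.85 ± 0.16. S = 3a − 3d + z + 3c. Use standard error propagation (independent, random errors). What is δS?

Sums and differences: (δS)² = Σ (cᵢ δxᵢ)².
  (3·δa)² = 0.230;  (3·δd)² = 7.95;  (δz)² = 0.00212;  (3·δc)² = 0.230
δS = √(8.42) = 2.90

2.90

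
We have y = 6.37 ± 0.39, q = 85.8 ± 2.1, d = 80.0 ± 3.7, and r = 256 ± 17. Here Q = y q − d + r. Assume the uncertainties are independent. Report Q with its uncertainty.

Let p = y·q = 547. δp/p = √((1·δy/y)² + (1·δq/q)²) = √(0.00375 + 0.000599) = 0.0659, so δp = 36.0.
Q = p − d + r: δQ = √(δp² + δd² + δr²) = √(1300 + 13.7 + 289) = 40.0
Q = 723.

723 ± 40.0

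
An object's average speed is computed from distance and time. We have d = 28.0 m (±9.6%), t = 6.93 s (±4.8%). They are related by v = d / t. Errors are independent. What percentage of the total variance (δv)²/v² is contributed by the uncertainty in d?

80.0%

(δv/v)² = (1·δd/d)² + (-1·δt/t)²
  d term: (1×0.0960)² = 0.00922
  t term: (-1×0.0480)² = 0.00230
Total = 0.0115. Share from d = 0.00922/0.0115 = 0.800.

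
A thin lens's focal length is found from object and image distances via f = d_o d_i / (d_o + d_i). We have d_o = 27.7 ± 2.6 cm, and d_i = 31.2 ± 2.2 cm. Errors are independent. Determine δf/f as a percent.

5.98%

∂f/∂d_o = (d_i/(d_o+d_i))² = 0.281;  ∂f/∂d_i = (d_o/(d_o+d_i))² = 0.221
δf = √((∂f/∂d_o · δd_o)² + (∂f/∂d_i · δd_i)²) = √(0.532 + 0.237) = 0.877 cm
f = 14.7 cm, so δf/f = 0.877/14.7 = 0.0598.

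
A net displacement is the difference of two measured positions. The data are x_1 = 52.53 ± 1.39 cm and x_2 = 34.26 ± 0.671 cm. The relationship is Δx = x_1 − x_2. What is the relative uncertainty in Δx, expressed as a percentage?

8.45%

For a sum/difference, combine absolute errors in quadrature:
  (δx_1)² = 1.93;  (δx_2)² = 0.450
δΔx = √(2.38) = 1.54 cm
Δx = 18.27 cm, so δΔx/Δx = 1.54/18.27 = 0.0845.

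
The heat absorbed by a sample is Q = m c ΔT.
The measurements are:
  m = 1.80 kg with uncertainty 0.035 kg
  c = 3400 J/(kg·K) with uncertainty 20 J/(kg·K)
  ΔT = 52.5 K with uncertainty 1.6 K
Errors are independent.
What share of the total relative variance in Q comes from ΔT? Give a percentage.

(δQ/Q)² = (1·δm/m)² + (1·δc/c)² + (1·δΔT/ΔT)²
  m term: (1×0.0194)² = 0.000378
  c term: (1×0.00588)² = 3.46e-05
  ΔT term: (1×0.0305)² = 0.000929
Total = 0.00134. Share from ΔT = 0.000929/0.00134 = 0.692.

69.2%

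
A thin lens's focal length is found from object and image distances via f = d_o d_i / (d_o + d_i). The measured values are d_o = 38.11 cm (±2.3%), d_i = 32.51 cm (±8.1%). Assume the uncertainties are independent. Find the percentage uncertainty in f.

∂f/∂d_o = (d_i/(d_o+d_i))² = 0.212;  ∂f/∂d_i = (d_o/(d_o+d_i))² = 0.291
δf = √((∂f/∂d_o · δd_o)² + (∂f/∂d_i · δd_i)²) = √(0.0345 + 0.588) = 0.789 cm
f = 17.54 cm, so δf/f = 0.789/17.54 = 0.0450.

4.50%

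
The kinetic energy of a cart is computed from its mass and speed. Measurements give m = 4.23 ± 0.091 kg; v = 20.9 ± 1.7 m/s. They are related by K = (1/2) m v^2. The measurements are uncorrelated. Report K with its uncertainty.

924 ± 152 J

For a monomial K ∝ m, v^2, fractional errors add in quadrature:
  (1·δm/m)² = (1×0.0215)² = 0.000463;  (2·δv/v)² = (2×0.0813)² = 0.0265
δK/K = √(0.0269) = 0.164
K = 924 J, so δK = 0.164 × 924 = 152 J.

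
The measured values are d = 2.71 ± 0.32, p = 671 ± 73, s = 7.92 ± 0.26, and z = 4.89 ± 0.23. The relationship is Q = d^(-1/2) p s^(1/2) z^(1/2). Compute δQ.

Q is a product of powers, so relative uncertainties combine in quadrature:
  (−½·δd/d)² = (-0.5×0.118)² = 0.00349;  (1·δp/p)² = (1×0.109)² = 0.0118;  (½·δs/s)² = (0.5×0.0328)² = 0.000269;  (½·δz/z)² = (0.5×0.0470)² = 0.000553
δQ/Q = √(0.0161) = 0.127
Q = 2540, so δQ = 0.127 × 2540 = 322.

322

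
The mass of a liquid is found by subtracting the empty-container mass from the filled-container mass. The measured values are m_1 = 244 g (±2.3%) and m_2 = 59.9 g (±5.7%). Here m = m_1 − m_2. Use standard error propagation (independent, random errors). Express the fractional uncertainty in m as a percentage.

3.57%

Each term contributes (cᵢ δxᵢ)² to (δm)²:
  (δm_1)² = 31.5;  (δm_2)² = 11.7
δm = √(43.2) = 6.57 g
m = 184 g, so δm/m = 6.57/184 = 0.0357.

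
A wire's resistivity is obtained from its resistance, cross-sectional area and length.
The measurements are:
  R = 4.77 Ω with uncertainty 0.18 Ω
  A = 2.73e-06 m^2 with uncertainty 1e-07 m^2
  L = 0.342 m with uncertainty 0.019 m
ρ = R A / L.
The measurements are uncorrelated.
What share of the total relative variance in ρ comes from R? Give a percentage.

(δρ/ρ)² = (1·δR/R)² + (1·δA/A)² + (-1·δL/L)²
  R term: (1×0.0377)² = 0.00142
  A term: (1×0.0366)² = 0.00134
  L term: (-1×0.0556)² = 0.00309
Total = 0.00585. Share from R = 0.00142/0.00585 = 0.243.

24.3%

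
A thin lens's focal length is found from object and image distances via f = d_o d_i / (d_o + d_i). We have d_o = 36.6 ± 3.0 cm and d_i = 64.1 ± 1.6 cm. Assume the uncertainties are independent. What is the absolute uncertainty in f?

∂f/∂d_o = (d_i/(d_o+d_i))² = 0.405;  ∂f/∂d_i = (d_o/(d_o+d_i))² = 0.132
δf = √((∂f/∂d_o · δd_o)² + (∂f/∂d_i · δd_i)²) = √(1.48 + 0.0447) = 1.23 cm

1.23 cm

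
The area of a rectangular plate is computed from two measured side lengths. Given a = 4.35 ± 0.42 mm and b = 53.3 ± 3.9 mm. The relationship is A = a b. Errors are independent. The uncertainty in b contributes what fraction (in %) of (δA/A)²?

36.5%

(δA/A)² = (1·δa/a)² + (1·δb/b)²
  a term: (1×0.0966)² = 0.00932
  b term: (1×0.0732)² = 0.00535
Total = 0.0147. Share from b = 0.00535/0.0147 = 0.365.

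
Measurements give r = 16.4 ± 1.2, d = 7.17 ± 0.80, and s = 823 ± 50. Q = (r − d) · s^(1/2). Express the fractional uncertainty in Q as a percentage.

15.9%

Let u = r − d = 9.23. δu = √(δr² + δd²) = √(1.44 + 0.640) = 1.44, so δu/u = 0.156.
Q is then a monomial in u, s:
δQ/Q = √((δu/u)² + (½·δs/s)²) = √(0.0244 + 0.000923) = 0.159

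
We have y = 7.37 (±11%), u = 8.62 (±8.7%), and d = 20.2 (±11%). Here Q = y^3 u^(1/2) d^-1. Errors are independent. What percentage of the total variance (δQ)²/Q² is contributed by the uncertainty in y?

(δQ/Q)² = (3·δy/y)² + (½·δu/u)² + (-1·δd/d)²
  y term: (3×0.110)² = 0.109
  u term: (0.5×0.0870)² = 0.00189
  d term: (-1×0.110)² = 0.0121
Total = 0.123. Share from y = 0.109/0.123 = 0.886.

88.6%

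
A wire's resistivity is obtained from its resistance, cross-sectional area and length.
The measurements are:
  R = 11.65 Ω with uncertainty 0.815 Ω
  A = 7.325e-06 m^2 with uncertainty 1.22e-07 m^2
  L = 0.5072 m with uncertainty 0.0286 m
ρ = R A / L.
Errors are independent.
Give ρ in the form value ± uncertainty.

(1.682 ± 0.154) × 10^-4 Ω·m

ρ is a product of powers, so relative uncertainties combine in quadrature:
  (1·δR/R)² = (1×0.0700)² = 0.00489;  (1·δA/A)² = (1×0.0167)² = 0.000277;  (-1·δL/L)² = (-1×0.0564)² = 0.00318
δρ/ρ = √(0.00835) = 0.0914
ρ = 0.0001682 Ω·m, so δρ = 0.0914 × 0.0001682 = 1.54e-05 Ω·m.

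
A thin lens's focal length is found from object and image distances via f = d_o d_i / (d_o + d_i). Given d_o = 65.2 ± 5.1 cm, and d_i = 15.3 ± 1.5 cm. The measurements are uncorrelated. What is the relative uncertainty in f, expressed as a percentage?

∂f/∂d_o = (d_i/(d_o+d_i))² = 0.0361;  ∂f/∂d_i = (d_o/(d_o+d_i))² = 0.656
δf = √((∂f/∂d_o · δd_o)² + (∂f/∂d_i · δd_i)²) = √(0.0339 + 0.968) = 1.00 cm
f = 12.4 cm, so δf/f = 1.00/12.4 = 0.0808.

8.08%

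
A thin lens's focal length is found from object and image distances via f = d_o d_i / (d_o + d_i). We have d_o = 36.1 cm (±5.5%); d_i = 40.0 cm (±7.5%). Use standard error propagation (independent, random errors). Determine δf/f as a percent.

∂f/∂d_o = (d_i/(d_o+d_i))² = 0.276;  ∂f/∂d_i = (d_o/(d_o+d_i))² = 0.225
δf = √((∂f/∂d_o · δd_o)² + (∂f/∂d_i · δd_i)²) = √(0.301 + 0.456) = 0.870 cm
f = 19.0 cm, so δf/f = 0.870/19.0 = 0.0458.

4.58%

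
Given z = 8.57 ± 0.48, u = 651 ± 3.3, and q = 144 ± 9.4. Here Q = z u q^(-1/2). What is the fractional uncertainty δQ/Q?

Each factor contributes (exponent × relative error)² to (δQ/Q)²:
  (1·δz/z)² = (1×0.0560)² = 0.00314;  (1·δu/u)² = (1×0.00507)² = 2.57e-05;  (−½·δq/q)² = (-0.5×0.0653)² = 0.00107
δQ/Q = √(0.00423) = 0.0650

0.0650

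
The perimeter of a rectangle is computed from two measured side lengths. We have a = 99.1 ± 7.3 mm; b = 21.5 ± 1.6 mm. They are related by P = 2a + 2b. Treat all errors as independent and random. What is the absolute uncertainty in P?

P is a linear combination, so absolute uncertainties add in quadrature:
  (2·δa)² = 213;  (2·δb)² = 10.2
δP = √(223) = 14.9 mm

14.9 mm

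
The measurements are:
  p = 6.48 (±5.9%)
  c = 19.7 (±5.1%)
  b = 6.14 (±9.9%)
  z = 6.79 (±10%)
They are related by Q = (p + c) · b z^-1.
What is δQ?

3.47

Let u = p + c = 26.2. δu = √(δp² + δc²) = √(0.146 + 1.01) = 1.07, so δu/u = 0.0411.
Q is then a monomial in u, b, z:
δQ/Q = √((δu/u)² + (1·δb/b)² + (-1·δz/z)²) = √(0.00169 + 0.00980 + 0.0100) = 0.147
Q = 23.7, so δQ = 0.147 × 23.7 = 3.47.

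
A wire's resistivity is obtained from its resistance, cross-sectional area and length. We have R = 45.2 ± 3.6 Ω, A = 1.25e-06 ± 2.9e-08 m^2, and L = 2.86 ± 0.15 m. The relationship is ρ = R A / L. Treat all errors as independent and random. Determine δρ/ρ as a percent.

9.81%

Relative error in a monomial: (δρ/ρ)² = Σ (nᵢ · δxᵢ/xᵢ)².
  (1·δR/R)² = (1×0.0796)² = 0.00634;  (1·δA/A)² = (1×0.0232)² = 0.000538;  (-1·δL/L)² = (-1×0.0524)² = 0.00275
δρ/ρ = √(0.00963) = 0.0981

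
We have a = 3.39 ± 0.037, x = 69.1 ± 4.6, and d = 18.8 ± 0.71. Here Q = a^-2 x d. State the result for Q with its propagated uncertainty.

113 ± 9.00

Products/powers → add relative errors in quadrature, weighted by exponent:
  (-2·δa/a)² = (-2×0.0109)² = 0.000477;  (1·δx/x)² = (1×0.0666)² = 0.00443;  (1·δd/d)² = (1×0.0378)² = 0.00143
δQ/Q = √(0.00633) = 0.0796
Q = 113, so δQ = 0.0796 × 113 = 9.00.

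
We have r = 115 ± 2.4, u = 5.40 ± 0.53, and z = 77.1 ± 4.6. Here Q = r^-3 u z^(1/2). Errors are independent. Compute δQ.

3.75e-06

For a monomial Q ∝ r^-3, u, z^(1/2), fractional errors add in quadrature:
  (-3·δr/r)² = (-3×0.0209)² = 0.00392;  (1·δu/u)² = (1×0.0981)² = 0.00963;  (½·δz/z)² = (0.5×0.0597)² = 0.000890
δQ/Q = √(0.0144) = 0.120
Q = 3.12e-05, so δQ = 0.120 × 3.12e-05 = 3.75e-06.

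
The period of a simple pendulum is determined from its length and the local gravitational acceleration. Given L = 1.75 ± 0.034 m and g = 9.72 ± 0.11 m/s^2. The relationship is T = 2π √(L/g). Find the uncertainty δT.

Products/powers → add relative errors in quadrature, weighted by exponent:
  (½·δL/L)² = (0.5×0.0194)² = 9.44e-05;  (−½·δg/g)² = (-0.5×0.0113)² = 3.2e-05
δT/T = √(0.000126) = 0.0112
T = 2.67 s, so δT = 0.0112 × 2.67 = 0.0300 s.

0.0300 s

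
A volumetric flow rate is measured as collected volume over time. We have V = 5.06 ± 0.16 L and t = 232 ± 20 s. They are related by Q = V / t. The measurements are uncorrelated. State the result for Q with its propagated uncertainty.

For a monomial Q ∝ V, t^-1, fractional errors add in quadrature:
  (1·δV/V)² = (1×0.0316)² = 0.001000;  (-1·δt/t)² = (-1×0.0862)² = 0.00743
δQ/Q = √(0.00843) = 0.0918
Q = 0.0218 L/s, so δQ = 0.0918 × 0.0218 = 0.00200 L/s.

0.0218 ± 0.00200 L/s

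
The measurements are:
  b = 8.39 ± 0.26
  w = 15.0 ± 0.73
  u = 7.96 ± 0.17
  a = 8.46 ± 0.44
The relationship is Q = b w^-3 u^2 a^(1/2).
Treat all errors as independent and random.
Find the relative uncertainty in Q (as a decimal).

0.157

Products/powers → add relative errors in quadrature, weighted by exponent:
  (1·δb/b)² = (1×0.0310)² = 0.000960;  (-3·δw/w)² = (-3×0.0487)² = 0.0213;  (2·δu/u)² = (2×0.0214)² = 0.00182;  (½·δa/a)² = (0.5×0.0520)² = 0.000676
δQ/Q = √(0.0248) = 0.157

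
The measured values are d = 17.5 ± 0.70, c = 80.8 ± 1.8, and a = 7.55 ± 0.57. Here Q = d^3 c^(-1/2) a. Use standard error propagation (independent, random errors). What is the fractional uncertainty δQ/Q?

Each factor contributes (exponent × relative error)² to (δQ/Q)²:
  (3·δd/d)² = (3×0.0400)² = 0.0144;  (−½·δc/c)² = (-0.5×0.0223)² = 0.000124;  (1·δa/a)² = (1×0.0755)² = 0.00570
δQ/Q = √(0.0202) = 0.142

0.142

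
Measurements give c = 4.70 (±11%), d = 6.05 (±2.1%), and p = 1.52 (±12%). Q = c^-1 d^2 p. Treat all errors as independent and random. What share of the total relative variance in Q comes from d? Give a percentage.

(δQ/Q)² = (-1·δc/c)² + (2·δd/d)² + (1·δp/p)²
  c term: (-1×0.110)² = 0.0121
  d term: (2×0.0210)² = 0.00176
  p term: (1×0.120)² = 0.0144
Total = 0.0283. Share from d = 0.00176/0.0283 = 0.0624.

6.24%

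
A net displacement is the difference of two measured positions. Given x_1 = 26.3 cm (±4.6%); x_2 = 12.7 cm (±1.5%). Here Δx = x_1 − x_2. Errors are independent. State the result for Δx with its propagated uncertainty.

13.6 ± 1.22 cm

Absolute uncertainties add in quadrature for a linear combination:
  (δx_1)² = 1.46;  (δx_2)² = 0.0363
δΔx = √(1.50) = 1.22 cm
Δx = 13.6 cm.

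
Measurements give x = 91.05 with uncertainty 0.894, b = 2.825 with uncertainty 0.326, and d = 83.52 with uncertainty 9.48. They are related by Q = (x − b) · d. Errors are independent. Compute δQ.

840

Let u = x − b = 88.22. δu = √(δx² + δb²) = √(0.799 + 0.106) = 0.952, so δu/u = 0.0108.
Q is then a monomial in u, d:
δQ/Q = √((δu/u)² + (1·δd/d)²) = √(0.000116 + 0.0129) = 0.114
Q = 7369, so δQ = 0.114 × 7369 = 840.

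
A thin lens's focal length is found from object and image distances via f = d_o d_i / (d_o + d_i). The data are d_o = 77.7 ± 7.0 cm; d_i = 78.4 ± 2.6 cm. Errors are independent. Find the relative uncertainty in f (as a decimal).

0.0482

∂f/∂d_o = (d_i/(d_o+d_i))² = 0.252;  ∂f/∂d_i = (d_o/(d_o+d_i))² = 0.248
δf = √((∂f/∂d_o · δd_o)² + (∂f/∂d_i · δd_i)²) = √(3.12 + 0.415) = 1.88 cm
f = 39.0 cm, so δf/f = 1.88/39.0 = 0.0482.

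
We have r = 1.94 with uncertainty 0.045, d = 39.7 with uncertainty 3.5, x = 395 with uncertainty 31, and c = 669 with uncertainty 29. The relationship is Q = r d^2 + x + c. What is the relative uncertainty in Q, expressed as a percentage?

Let p = r·d^2 = 3060. δp/p = √((1·δr/r)² + (2·δd/d)²) = √(0.000538 + 0.0311) = 0.178, so δp = 544.
Q = p + x + c: δQ = √(δp² + δx² + δc²) = √(2.96e+05 + 961 + 841) = 545
Q = 4120, so δQ/Q = 545/4120 = 0.132.

13.2%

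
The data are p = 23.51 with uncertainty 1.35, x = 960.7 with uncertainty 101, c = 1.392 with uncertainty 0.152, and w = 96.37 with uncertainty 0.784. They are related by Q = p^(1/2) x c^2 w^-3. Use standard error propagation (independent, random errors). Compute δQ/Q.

Products/powers → add relative errors in quadrature, weighted by exponent:
  (½·δp/p)² = (0.5×0.0574)² = 0.000824;  (1·δx/x)² = (1×0.105)² = 0.0111;  (2·δc/c)² = (2×0.109)² = 0.0477;  (-3·δw/w)² = (-3×0.00814)² = 0.000596
δQ/Q = √(0.0602) = 0.245

0.245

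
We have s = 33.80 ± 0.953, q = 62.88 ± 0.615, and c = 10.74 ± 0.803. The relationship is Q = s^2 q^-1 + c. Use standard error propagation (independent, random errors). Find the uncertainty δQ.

1.31

Let p = s^2·q^-1 = 18.17. δp/p = √((2·δs/s)² + (-1·δq/q)²) = √(0.00318 + 9.57e-05) = 0.0572, so δp = 1.04.
Q = p + c: δQ = √(δp² + δc²) = √(1.08 + 0.645) = 1.31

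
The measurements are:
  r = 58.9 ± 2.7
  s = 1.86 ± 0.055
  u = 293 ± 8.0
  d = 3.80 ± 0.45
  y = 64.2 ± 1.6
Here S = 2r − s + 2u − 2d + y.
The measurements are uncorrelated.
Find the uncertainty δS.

17.0

Sums and differences: (δS)² = Σ (cᵢ δxᵢ)².
  (2·δr)² = 29.2;  (δs)² = 0.00302;  (2·δu)² = 256;  (2·δd)² = 0.810;  (δy)² = 2.56
δS = √(289) = 17.0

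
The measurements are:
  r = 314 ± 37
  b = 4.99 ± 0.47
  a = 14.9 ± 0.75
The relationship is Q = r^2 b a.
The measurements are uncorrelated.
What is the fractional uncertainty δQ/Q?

For a monomial Q ∝ r^2, b, a, fractional errors add in quadrature:
  (2·δr/r)² = (2×0.118)² = 0.0555;  (1·δb/b)² = (1×0.0942)² = 0.00887;  (1·δa/a)² = (1×0.0503)² = 0.00253
δQ/Q = √(0.0669) = 0.259

0.259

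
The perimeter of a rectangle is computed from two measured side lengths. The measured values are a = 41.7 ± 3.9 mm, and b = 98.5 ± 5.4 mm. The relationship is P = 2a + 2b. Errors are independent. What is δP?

P is a linear combination, so absolute uncertainties add in quadrature:
  (2·δa)² = 60.8;  (2·δb)² = 117
δP = √(177) = 13.3 mm

13.3 mm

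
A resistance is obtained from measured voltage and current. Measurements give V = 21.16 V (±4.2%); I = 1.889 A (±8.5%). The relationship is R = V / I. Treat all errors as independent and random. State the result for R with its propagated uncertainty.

Each factor contributes (exponent × relative error)² to (δR/R)²:
  (1·δV/V)² = (1×0.0420)² = 0.00176;  (-1·δI/I)² = (-1×0.0850)² = 0.00723
δR/R = √(0.00899) = 0.0948
R = 11.20 Ω, so δR = 0.0948 × 11.20 = 1.06 Ω.

11.20 ± 1.06 Ω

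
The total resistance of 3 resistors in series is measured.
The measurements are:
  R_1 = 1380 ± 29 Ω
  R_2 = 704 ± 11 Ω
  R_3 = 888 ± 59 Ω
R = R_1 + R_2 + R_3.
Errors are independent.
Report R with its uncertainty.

Each term contributes (cᵢ δxᵢ)² to (δR)²:
  (δR_1)² = 841;  (δR_2)² = 121;  (δR_3)² = 3480
δR = √(4440) = 66.7 Ω
R = 2970 Ω.

2970 ± 66.7 Ω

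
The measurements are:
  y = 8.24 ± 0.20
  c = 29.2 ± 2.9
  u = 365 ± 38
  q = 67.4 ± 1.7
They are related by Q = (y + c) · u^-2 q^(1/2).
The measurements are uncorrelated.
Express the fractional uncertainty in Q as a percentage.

Let w = y + c = 37.4. δw = √(δy² + δc²) = √(0.0400 + 8.41) = 2.91, so δw/w = 0.0776.
Q is then a monomial in w, u, q:
δQ/Q = √((δw/w)² + (-2·δu/u)² + (½·δq/q)²) = √(0.00603 + 0.0434 + 0.000159) = 0.223

22.3%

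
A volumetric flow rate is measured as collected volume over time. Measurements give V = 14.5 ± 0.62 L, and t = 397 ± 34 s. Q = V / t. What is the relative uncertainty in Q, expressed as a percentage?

9.57%

Products/powers → add relative errors in quadrature, weighted by exponent:
  (1·δV/V)² = (1×0.0428)² = 0.00183;  (-1·δt/t)² = (-1×0.0856)² = 0.00733
δQ/Q = √(0.00916) = 0.0957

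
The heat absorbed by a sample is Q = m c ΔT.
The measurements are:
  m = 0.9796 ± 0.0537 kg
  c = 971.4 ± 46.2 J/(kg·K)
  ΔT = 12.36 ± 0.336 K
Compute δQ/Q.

0.0775

Relative error in a monomial: (δQ/Q)² = Σ (nᵢ · δxᵢ/xᵢ)².
  (1·δm/m)² = (1×0.0548)² = 0.00301;  (1·δc/c)² = (1×0.0476)² = 0.00226;  (1·δΔT/ΔT)² = (1×0.0272)² = 0.000739
δQ/Q = √(0.00601) = 0.0775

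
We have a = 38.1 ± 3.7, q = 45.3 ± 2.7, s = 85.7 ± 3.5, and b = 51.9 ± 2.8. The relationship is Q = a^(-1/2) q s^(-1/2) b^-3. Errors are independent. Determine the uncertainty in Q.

1.02e-06

Q is a product of powers, so relative uncertainties combine in quadrature:
  (−½·δa/a)² = (-0.5×0.0971)² = 0.00236;  (1·δq/q)² = (1×0.0596)² = 0.00355;  (−½·δs/s)² = (-0.5×0.0408)² = 0.000417;  (-3·δb/b)² = (-3×0.0539)² = 0.0262
δQ/Q = √(0.0325) = 0.180
Q = 5.67e-06, so δQ = 0.180 × 5.67e-06 = 1.02e-06.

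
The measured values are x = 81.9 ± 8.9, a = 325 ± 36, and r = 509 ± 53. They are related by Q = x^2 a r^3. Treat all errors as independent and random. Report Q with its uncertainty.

Relative error in a monomial: (δQ/Q)² = Σ (nᵢ · δxᵢ/xᵢ)².
  (2·δx/x)² = (2×0.109)² = 0.0472;  (1·δa/a)² = (1×0.111)² = 0.0123;  (3·δr/r)² = (3×0.104)² = 0.0976
δQ/Q = √(0.157) = 0.396
Q = 2.87e+14, so δQ = 0.396 × 2.87e+14 = 1.14e+14.

(2.87 ± 1.14) × 10^14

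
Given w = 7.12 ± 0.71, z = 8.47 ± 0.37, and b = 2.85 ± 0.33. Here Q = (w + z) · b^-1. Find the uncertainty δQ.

Let u = w + z = 15.6. δu = √(δw² + δz²) = √(0.504 + 0.137) = 0.801, so δu/u = 0.0514.
Q is then a monomial in u, b:
δQ/Q = √((δu/u)² + (-1·δb/b)²) = √(0.00264 + 0.0134) = 0.127
Q = 5.47, so δQ = 0.127 × 5.47 = 0.693.

0.693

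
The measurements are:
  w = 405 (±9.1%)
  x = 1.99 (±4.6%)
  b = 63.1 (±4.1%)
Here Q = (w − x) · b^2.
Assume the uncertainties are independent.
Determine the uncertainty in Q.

1.97e+05

Let u = w − x = 403. δu = √(δw² + δx²) = √(1360 + 0.00838) = 36.9, so δu/u = 0.0914.
Q is then a monomial in u, b:
δQ/Q = √((δu/u)² + (2·δb/b)²) = √(0.00836 + 0.00672) = 0.123
Q = 1.6e+06, so δQ = 0.123 × 1.6e+06 = 1.97e+05.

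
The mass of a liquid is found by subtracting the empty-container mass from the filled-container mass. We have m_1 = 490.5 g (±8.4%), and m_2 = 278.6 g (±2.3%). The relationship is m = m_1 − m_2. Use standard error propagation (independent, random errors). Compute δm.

41.7 g

Sums and differences: (δm)² = Σ (cᵢ δxᵢ)².
  (δm_1)² = 1700;  (δm_2)² = 41.1
δm = √(1740) = 41.7 g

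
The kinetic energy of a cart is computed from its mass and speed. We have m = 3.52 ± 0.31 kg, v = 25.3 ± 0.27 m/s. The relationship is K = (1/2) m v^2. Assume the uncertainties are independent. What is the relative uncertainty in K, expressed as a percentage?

9.06%

Each factor contributes (exponent × relative error)² to (δK/K)²:
  (1·δm/m)² = (1×0.0881)² = 0.00776;  (2·δv/v)² = (2×0.0107)² = 0.000456
δK/K = √(0.00821) = 0.0906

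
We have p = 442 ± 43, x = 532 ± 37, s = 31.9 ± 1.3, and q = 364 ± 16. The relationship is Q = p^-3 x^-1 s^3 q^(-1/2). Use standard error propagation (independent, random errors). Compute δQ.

1.2e-08

For a monomial Q ∝ p^-3, x^-1, s^3, q^(-1/2), fractional errors add in quadrature:
  (-3·δp/p)² = (-3×0.0973)² = 0.0852;  (-1·δx/x)² = (-1×0.0695)² = 0.00484;  (3·δs/s)² = (3×0.0408)² = 0.0149;  (−½·δq/q)² = (-0.5×0.0440)² = 0.000483
δQ/Q = √(0.105) = 0.325
Q = 3.7e-08, so δQ = 0.325 × 3.7e-08 = 1.2e-08.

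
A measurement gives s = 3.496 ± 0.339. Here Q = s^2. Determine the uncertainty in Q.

Products/powers → add relative errors in quadrature, weighted by exponent:
  (2·δs/s)² = (2×0.0970)² = 0.0376
δQ/Q = √(0.0376) = 0.194
Q = 12.22, so δQ = 0.194 × 12.22 = 2.37.

2.37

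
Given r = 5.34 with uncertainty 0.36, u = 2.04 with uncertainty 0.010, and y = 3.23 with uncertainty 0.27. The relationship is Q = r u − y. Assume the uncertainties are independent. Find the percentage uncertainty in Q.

10.2%

Let p = r·u = 10.9. δp/p = √((1·δr/r)² + (1·δu/u)²) = √(0.00454 + 2.4e-05) = 0.0676, so δp = 0.736.
Q = p − y: δQ = √(δp² + δy²) = √(0.542 + 0.0729) = 0.784
Q = 7.66, so δQ/Q = 0.784/7.66 = 0.102.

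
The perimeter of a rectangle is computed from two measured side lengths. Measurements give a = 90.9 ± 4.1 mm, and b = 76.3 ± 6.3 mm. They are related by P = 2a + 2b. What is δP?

15.0 mm

Absolute uncertainties add in quadrature for a linear combination:
  (2·δa)² = 67.2;  (2·δb)² = 159
δP = √(226) = 15.0 mm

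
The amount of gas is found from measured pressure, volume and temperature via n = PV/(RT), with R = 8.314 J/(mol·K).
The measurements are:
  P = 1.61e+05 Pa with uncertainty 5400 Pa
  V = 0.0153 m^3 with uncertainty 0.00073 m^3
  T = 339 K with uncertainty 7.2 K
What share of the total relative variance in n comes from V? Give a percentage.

(δn/n)² = (1·δP/P)² + (1·δV/V)² + (-1·δT/T)²
  P term: (1×0.0335)² = 0.00112
  V term: (1×0.0477)² = 0.00228
  T term: (-1×0.0212)² = 0.000451
Total = 0.00385. Share from V = 0.00228/0.00385 = 0.591.

59.1%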